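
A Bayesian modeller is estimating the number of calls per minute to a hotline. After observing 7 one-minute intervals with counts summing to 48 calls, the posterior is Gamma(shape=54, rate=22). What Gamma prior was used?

A Gamma(α, β) prior (rate parametrization) on a Poisson rate with n observations summing to S gives posterior Gamma(α+S, β+n).
So α = 54 − 48 = 6 and β = 22 − 7 = 15.

Gamma(shape=6, rate=15)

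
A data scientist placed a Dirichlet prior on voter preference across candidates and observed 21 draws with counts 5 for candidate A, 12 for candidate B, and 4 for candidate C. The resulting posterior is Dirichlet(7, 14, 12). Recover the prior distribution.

For a Dirichlet(α) prior with multinomial counts c, the posterior is Dirichlet(α + c) componentwise.
Subtract each count from the matching posterior parameter: 7−5=2, 14−12=2, 12−4=8.

Dirichlet(2, 2, 8)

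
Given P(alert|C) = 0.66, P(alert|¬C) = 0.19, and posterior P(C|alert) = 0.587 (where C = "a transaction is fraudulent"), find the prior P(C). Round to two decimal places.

P(C) = 0.29

Bayes' rule in odds form gives O(C|E) = O(C)·[P(E|C)/P(E|¬C)], hence O(C) = O(C|E)/LR.
Posterior odds = 0.587/(1−0.587) = 1.4213. LR = 0.66/0.19 = 3.4737.
Prior odds = 1.4213/3.4737 = 0.4092, so P(C) = 0.4092/(1+0.4092) ≈ 0.29.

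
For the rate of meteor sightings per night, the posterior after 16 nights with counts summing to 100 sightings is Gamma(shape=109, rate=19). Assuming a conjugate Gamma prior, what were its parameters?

Gamma(shape=9, rate=3)

A Gamma(α, β) prior (rate parametrization) on a Poisson rate with n observations summing to S gives posterior Gamma(α+S, β+n).
So α = 109 − 100 = 9 and β = 19 − 16 = 3.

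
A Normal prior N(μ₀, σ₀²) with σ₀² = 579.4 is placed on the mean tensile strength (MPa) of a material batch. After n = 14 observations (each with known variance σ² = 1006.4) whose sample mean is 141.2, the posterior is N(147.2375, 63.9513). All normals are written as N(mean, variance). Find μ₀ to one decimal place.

μ₀ = 195.9

With known observation variance, the Normal–Normal posterior has precision τ_n = τ₀ + n/σ² and mean μ_n = (τ₀μ₀ + (n/σ²)x̄)/τ_n.
Here τ₀ = 1/579.4 = 0.001726 and τ_data = 14/1006.4 = 0.013911, so τ_n = 0.015637.
Rearranging for μ₀: μ₀ = (μ_n·τ_n − τ_data·x̄)/τ₀ = (147.2375·0.015637 − 0.013911·141.2) / 0.001726 = 0.338120/0.001726 ≈ 195.9.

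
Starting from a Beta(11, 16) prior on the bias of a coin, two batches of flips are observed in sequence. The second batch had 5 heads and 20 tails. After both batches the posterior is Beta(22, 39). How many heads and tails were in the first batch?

Sequential conjugate updates are equivalent to a single update on the pooled data, so total successes = posterior α − prior α and total failures = posterior β − prior β.
Total across both batches: 22−11=11 heads, 39−16=23 tails.
Subtract the second batch: 11−5=6 heads and 23−20=3 tails.

6 heads and 3 tails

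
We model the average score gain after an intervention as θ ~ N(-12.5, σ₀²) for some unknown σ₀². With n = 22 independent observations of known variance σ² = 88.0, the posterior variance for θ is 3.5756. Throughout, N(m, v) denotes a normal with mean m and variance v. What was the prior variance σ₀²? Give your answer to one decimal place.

σ₀² = 33.7

Posterior precision equals prior precision plus data precision: 1/σ_n² = 1/σ₀² + n/σ².
So 1/σ₀² = 1/3.5756 − 22/88.0 = 0.279673 − 0.250000 = 0.029673.
Hence σ₀² = 1/0.029673 ≈ 33.7.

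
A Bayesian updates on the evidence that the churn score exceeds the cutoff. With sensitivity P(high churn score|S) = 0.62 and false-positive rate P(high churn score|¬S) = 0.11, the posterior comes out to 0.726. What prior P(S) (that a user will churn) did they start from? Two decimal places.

In odds form, posterior odds = prior odds × likelihood ratio, so prior odds = posterior odds ÷ LR.
Posterior odds = 0.726/(1−0.726) = 2.6496. LR = 0.62/0.11 = 5.6364.
Prior odds = 2.6496/5.6364 = 0.4701, so P(S) = 0.4701/(1+0.4701) ≈ 0.32.

P(S) = 0.32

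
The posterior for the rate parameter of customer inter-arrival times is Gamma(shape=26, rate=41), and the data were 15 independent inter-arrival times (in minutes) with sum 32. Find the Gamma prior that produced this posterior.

Gamma–exponential conjugacy: posterior shape = α + n, posterior rate = β + Σtᵢ.
So α = 26 − 15 = 11 and β = 41 − 32 = 9.

Gamma(shape=11, rate=9)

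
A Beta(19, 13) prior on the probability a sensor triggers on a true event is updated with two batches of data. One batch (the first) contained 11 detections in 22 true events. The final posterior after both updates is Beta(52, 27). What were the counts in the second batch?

22 detections and 3 misses

Because Beta–binomial updating is additive in the counts, the combined data contributed (α_post−α_prior, β_post−β_prior) successes and failures.
Total across both batches: 52−19=33 detections, 27−13=14 misses.
Subtract the first batch: 33−11=22 detections and 14−11=3 misses.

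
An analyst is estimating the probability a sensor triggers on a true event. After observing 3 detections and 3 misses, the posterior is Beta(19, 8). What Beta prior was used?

Beta is conjugate to the binomial likelihood: posterior = Beta(α+s, β+f).
Subtract the data counts: 19−3=16, 8−3=5.

Beta(16, 5)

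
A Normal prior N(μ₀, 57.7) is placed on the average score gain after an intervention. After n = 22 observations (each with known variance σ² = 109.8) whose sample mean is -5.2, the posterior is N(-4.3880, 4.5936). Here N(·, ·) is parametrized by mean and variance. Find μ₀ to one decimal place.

The posterior mean is a precision-weighted average: μ_n = (τ₀μ₀ + τ_data·x̄)/(τ₀+τ_data), with τ₀=1/σ₀² and τ_data=n/σ².
Here τ₀ = 1/57.7 = 0.017331 and τ_data = 22/109.8 = 0.200364, so τ_n = 0.217695.
Rearranging for μ₀: μ₀ = (μ_n·τ_n − τ_data·x̄)/τ₀ = (-4.3880·0.217695 − 0.200364·-5.2) / 0.017331 = 0.086647/0.017331 ≈ 5.0.

μ₀ = 5.0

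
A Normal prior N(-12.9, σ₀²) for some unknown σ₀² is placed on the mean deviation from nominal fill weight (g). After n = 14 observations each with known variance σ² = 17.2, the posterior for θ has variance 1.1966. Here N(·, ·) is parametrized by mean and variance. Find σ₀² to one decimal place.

σ₀² = 46.0

Posterior precision equals prior precision plus data precision: 1/σ_n² = 1/σ₀² + n/σ².
So 1/σ₀² = 1/1.1966 − 14/17.2 = 0.835701 − 0.813953 = 0.021748.
Hence σ₀² = 1/0.021748 ≈ 46.0.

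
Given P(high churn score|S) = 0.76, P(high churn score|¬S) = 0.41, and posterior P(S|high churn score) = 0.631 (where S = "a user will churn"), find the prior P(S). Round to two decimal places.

P(S) = 0.48

In odds form, posterior odds = prior odds × likelihood ratio, so prior odds = posterior odds ÷ LR.
Posterior odds = 0.631/(1−0.631) = 1.7100. LR = 0.76/0.41 = 1.8537.
Prior odds = 1.7100/1.8537 = 0.9225, so P(S) = 0.9225/(1+0.9225) ≈ 0.48.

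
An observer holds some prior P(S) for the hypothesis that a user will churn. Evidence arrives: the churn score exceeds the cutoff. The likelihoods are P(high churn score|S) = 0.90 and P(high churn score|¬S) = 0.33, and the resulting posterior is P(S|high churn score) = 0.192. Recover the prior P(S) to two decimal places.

Bayes' rule in odds form gives O(S|E) = O(S)·[P(E|S)/P(E|¬S)], hence O(S) = O(S|E)/LR.
Posterior odds = 0.192/(1−0.192) = 0.2376. LR = 0.90/0.33 = 2.7273.
Prior odds = 0.2376/2.7273 = 0.0871, so P(S) = 0.0871/(1+0.0871) ≈ 0.08.

P(S) = 0.08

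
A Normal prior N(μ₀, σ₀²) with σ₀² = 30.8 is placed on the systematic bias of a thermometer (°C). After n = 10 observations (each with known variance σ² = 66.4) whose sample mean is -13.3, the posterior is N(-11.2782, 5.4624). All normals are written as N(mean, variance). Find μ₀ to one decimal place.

The posterior mean is a precision-weighted average: μ_n = (τ₀μ₀ + τ_data·x̄)/(τ₀+τ_data), with τ₀=1/σ₀² and τ_data=n/σ².
Here τ₀ = 1/30.8 = 0.032468 and τ_data = 10/66.4 = 0.150602, so τ_n = 0.183070.
Rearranging for μ₀: μ₀ = (μ_n·τ_n − τ_data·x̄)/τ₀ = (-11.2782·0.183070 − 0.150602·-13.3) / 0.032468 = -0.061693/0.032468 ≈ -1.9.

μ₀ = -1.9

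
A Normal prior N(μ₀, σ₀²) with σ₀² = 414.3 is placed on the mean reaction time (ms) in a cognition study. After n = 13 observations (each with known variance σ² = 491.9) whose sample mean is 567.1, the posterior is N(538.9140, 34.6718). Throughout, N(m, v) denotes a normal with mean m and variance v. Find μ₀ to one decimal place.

With known observation variance, the Normal–Normal posterior has precision τ_n = τ₀ + n/σ² and mean μ_n = (τ₀μ₀ + (n/σ²)x̄)/τ_n.
Here τ₀ = 1/414.3 = 0.002414 and τ_data = 13/491.9 = 0.026428, so τ_n = 0.028842.
Rearranging for μ₀: μ₀ = (μ_n·τ_n − τ_data·x̄)/τ₀ = (538.9140·0.028842 − 0.026428·567.1) / 0.002414 = 0.556039/0.002414 ≈ 230.3.

μ₀ = 230.3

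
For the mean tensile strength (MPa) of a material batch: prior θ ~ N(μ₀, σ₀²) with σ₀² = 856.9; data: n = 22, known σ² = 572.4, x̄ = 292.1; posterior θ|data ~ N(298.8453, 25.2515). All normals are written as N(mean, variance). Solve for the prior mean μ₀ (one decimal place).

The posterior mean is a precision-weighted average: μ_n = (τ₀μ₀ + τ_data·x̄)/(τ₀+τ_data), with τ₀=1/σ₀² and τ_data=n/σ².
Here τ₀ = 1/856.9 = 0.001167 and τ_data = 22/572.4 = 0.038435, so τ_n = 0.039602.
Rearranging for μ₀: μ₀ = (μ_n·τ_n − τ_data·x̄)/τ₀ = (298.8453·0.039602 − 0.038435·292.1) / 0.001167 = 0.608008/0.001167 ≈ 521.0.

μ₀ = 521.0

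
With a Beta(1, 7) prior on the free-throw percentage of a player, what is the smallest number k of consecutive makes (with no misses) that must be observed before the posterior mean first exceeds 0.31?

k = 3

After k makes and 0 misses the posterior is Beta(1+k, 7), with mean (1+k)/(1+7+k).
Set (1+k)/(8+k) > 0.31 and solve: k > (0.31·8 − 1)/(1 − 0.31) = 2.145.
The smallest integer exceeding 2.145 is 3, and checking k=3: (4)/(11) = 0.3636 > 0.31.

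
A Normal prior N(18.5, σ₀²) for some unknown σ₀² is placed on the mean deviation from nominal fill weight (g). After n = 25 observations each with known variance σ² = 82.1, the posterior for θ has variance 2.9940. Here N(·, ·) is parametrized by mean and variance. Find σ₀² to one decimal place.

σ₀² = 33.9

Posterior precision equals prior precision plus data precision: 1/σ_n² = 1/σ₀² + n/σ².
So 1/σ₀² = 1/2.9940 − 25/82.1 = 0.334001 − 0.304507 = 0.029494.
Hence σ₀² = 1/0.029494 ≈ 33.9.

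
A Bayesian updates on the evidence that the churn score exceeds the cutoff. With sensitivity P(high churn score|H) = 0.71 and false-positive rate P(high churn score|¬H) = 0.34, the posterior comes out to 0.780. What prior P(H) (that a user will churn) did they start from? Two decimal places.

Bayes' rule in odds form gives O(H|E) = O(H)·[P(E|H)/P(E|¬H)], hence O(H) = O(H|E)/LR.
Posterior odds = 0.780/(1−0.780) = 3.5455. LR = 0.71/0.34 = 2.0882.
Prior odds = 3.5455/2.0882 = 1.6979, so P(H) = 1.6979/(1+1.6979) ≈ 0.63.

P(H) = 0.63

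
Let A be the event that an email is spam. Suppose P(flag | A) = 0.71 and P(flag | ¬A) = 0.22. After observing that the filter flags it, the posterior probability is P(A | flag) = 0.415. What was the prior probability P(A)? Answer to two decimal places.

In odds form, posterior odds = prior odds × likelihood ratio, so prior odds = posterior odds ÷ LR.
Posterior odds = 0.415/(1−0.415) = 0.7094. LR = 0.71/0.22 = 3.2273.
Prior odds = 0.7094/3.2273 = 0.2198, so P(A) = 0.2198/(1+0.2198) ≈ 0.18.

P(A) = 0.18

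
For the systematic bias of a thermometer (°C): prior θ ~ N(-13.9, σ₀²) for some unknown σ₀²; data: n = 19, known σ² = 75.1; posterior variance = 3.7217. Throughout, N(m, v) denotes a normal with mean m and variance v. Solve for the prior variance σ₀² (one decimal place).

For the Normal–Normal model with known σ², precisions add: τ_n = τ₀ + n/σ².
So 1/σ₀² = 1/3.7217 − 19/75.1 = 0.268694 − 0.252996 = 0.015698.
Hence σ₀² = 1/0.015698 ≈ 63.7.

σ₀² = 63.7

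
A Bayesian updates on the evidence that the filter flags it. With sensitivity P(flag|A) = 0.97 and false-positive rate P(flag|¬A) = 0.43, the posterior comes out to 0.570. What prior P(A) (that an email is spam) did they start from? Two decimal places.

Bayes' rule in odds form gives O(A|E) = O(A)·[P(E|A)/P(E|¬A)], hence O(A) = O(A|E)/LR.
Posterior odds = 0.570/(1−0.570) = 1.3256. LR = 0.97/0.43 = 2.2558.
Prior odds = 1.3256/2.2558 = 0.5876, so P(A) = 0.5876/(1+0.5876) ≈ 0.37.

P(A) = 0.37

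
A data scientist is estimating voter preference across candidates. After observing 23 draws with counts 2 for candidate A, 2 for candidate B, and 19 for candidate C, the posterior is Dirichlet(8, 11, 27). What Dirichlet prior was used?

For a Dirichlet(α) prior with multinomial counts c, the posterior is Dirichlet(α + c) componentwise.
Subtract each count from the matching posterior parameter: 8−2=6, 11−2=9, 27−19=8.

Dirichlet(6, 9, 8)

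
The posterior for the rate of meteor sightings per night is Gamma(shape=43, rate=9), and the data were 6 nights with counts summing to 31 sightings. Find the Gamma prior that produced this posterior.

Gamma(shape=12, rate=3)

Gamma–Poisson conjugacy: posterior shape = α + Σxᵢ, posterior rate = β + n.
So α = 43 − 31 = 12 and β = 9 − 6 = 3.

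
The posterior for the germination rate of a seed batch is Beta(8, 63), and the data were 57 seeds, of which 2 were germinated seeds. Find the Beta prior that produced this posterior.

Beta is conjugate to the binomial likelihood: posterior = Beta(α+s, β+f).
Subtract the data counts: 8−2=6, 63−55=8.

Beta(6, 8)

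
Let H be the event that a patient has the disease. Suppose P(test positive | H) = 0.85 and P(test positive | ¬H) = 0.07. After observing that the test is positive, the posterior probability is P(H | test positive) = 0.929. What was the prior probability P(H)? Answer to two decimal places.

In odds form, posterior odds = prior odds × likelihood ratio, so prior odds = posterior odds ÷ LR.
Posterior odds = 0.929/(1−0.929) = 13.0845. LR = 0.85/0.07 = 12.1429.
Prior odds = 13.0845/12.1429 = 1.0775, so P(H) = 1.0775/(1+1.0775) ≈ 0.52.

P(H) = 0.52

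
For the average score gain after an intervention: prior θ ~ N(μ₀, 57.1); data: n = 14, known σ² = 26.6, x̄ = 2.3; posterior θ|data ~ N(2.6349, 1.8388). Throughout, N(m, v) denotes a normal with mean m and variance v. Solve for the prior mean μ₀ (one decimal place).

μ₀ = 12.7

With known observation variance, the Normal–Normal posterior has precision τ_n = τ₀ + n/σ² and mean μ_n = (τ₀μ₀ + (n/σ²)x̄)/τ_n.
Here τ₀ = 1/57.1 = 0.017513 and τ_data = 14/26.6 = 0.526316, so τ_n = 0.543829.
Rearranging for μ₀: μ₀ = (μ_n·τ_n − τ_data·x̄)/τ₀ = (2.6349·0.543829 − 0.526316·2.3) / 0.017513 = 0.222408/0.017513 ≈ 12.7.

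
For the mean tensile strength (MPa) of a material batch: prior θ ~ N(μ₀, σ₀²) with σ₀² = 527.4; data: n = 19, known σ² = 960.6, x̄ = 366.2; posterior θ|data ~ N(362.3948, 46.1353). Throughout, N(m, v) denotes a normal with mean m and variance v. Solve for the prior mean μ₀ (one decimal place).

μ₀ = 322.7

With known observation variance, the Normal–Normal posterior has precision τ_n = τ₀ + n/σ² and mean μ_n = (τ₀μ₀ + (n/σ²)x̄)/τ_n.
Here τ₀ = 1/527.4 = 0.001896 and τ_data = 19/960.6 = 0.019779, so τ_n = 0.021675.
Rearranging for μ₀: μ₀ = (μ_n·τ_n − τ_data·x̄)/τ₀ = (362.3948·0.021675 − 0.019779·366.2) / 0.001896 = 0.611837/0.001896 ≈ 322.7.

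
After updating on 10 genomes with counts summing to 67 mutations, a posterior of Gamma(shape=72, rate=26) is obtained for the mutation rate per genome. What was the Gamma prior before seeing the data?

Gamma(shape=5, rate=16)

Gamma–Poisson conjugacy: posterior shape = α + Σxᵢ, posterior rate = β + n.
So α = 72 − 67 = 5 and β = 26 − 10 = 16.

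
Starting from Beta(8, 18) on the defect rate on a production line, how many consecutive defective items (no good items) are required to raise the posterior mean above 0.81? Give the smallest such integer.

After k defective items and 0 good items the posterior is Beta(8+k, 18), with mean (8+k)/(8+18+k).
Set (8+k)/(26+k) > 0.81 and solve: k > (0.81·26 − 8)/(1 − 0.81) = 68.737.
The smallest integer exceeding 68.737 is 69.

k = 69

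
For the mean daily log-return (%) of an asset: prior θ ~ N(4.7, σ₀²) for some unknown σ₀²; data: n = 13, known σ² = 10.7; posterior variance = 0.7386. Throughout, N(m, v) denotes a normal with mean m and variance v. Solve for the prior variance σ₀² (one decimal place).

Posterior precision equals prior precision plus data precision: 1/σ_n² = 1/σ₀² + n/σ².
So 1/σ₀² = 1/0.7386 − 13/10.7 = 1.353913 − 1.214953 = 0.138960.
Hence σ₀² = 1/0.138960 ≈ 7.2.

σ₀² = 7.2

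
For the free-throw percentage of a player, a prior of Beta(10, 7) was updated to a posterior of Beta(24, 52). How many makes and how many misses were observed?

14 makes and 45 misses

A Beta(α, β) prior with s successes and f failures in binomial data gives a Beta(α+s, β+f) posterior.
Match parameters: s=24−10=14, f=52−7=45.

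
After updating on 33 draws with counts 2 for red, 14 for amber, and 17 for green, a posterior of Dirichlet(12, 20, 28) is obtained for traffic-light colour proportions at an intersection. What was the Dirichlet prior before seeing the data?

Dirichlet(10, 6, 11)

For a Dirichlet(α) prior with multinomial counts c, the posterior is Dirichlet(α + c) componentwise.
Subtract each count from the matching posterior parameter: 12−2=10, 20−14=6, 28−17=11.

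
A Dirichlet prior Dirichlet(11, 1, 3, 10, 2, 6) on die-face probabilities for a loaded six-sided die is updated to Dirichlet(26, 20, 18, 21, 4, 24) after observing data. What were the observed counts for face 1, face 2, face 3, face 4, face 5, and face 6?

For a Dirichlet(α) prior with multinomial counts c, the posterior is Dirichlet(α + c) componentwise.
Counts are posterior − prior componentwise: 26−11=15, 20−1=19, 18−3=15, 21−10=11, 4−2=2, 24−6=18.

counts (15, 19, 15, 11, 2, 18)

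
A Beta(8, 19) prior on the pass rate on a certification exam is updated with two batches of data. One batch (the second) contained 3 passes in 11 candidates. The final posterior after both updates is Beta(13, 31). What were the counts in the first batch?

Sequential conjugate updates are equivalent to a single update on the pooled data, so total successes = posterior α − prior α and total failures = posterior β − prior β.
Total across both batches: 13−8=5 passes, 31−19=12 failures.
Subtract the second batch: 5−3=2 passes and 12−8=4 failures.

2 passes and 4 failures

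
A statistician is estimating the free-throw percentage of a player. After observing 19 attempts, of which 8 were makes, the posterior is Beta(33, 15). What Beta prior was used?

Beta(25, 4)

Beta is conjugate to the binomial likelihood: posterior = Beta(α+s, β+f).
So α = 33 − 8 = 25 and β = 15 − 11 = 4.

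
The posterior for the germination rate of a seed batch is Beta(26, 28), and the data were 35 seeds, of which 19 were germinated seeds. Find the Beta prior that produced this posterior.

Beta is conjugate to the binomial likelihood: posterior = Beta(a+s, b+f).
Subtract the data counts: 26−19=7, 28−16=12.

Beta(7, 12)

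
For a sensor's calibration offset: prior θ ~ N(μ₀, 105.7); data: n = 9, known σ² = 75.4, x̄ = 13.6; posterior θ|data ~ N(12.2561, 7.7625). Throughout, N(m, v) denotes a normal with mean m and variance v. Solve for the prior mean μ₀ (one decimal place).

μ₀ = -4.7

With known observation variance, the Normal–Normal posterior has precision τ_n = τ₀ + n/σ² and mean μ_n = (τ₀μ₀ + (n/σ²)x̄)/τ_n.
Here τ₀ = 1/105.7 = 0.009461 and τ_data = 9/75.4 = 0.119363, so τ_n = 0.128824.
Rearranging for μ₀: μ₀ = (μ_n·τ_n − τ_data·x̄)/τ₀ = (12.2561·0.128824 − 0.119363·13.6) / 0.009461 = -0.044457/0.009461 ≈ -4.7.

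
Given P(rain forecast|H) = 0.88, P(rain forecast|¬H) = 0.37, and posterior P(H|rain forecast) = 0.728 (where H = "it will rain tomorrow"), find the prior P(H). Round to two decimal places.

P(H) = 0.53

In odds form, posterior odds = prior odds × likelihood ratio, so prior odds = posterior odds ÷ LR.
Posterior odds = 0.728/(1−0.728) = 2.6765. LR = 0.88/0.37 = 2.3784.
Prior odds = 2.6765/2.3784 = 1.1253, so P(H) = 1.1253/(1+1.1253) ≈ 0.53.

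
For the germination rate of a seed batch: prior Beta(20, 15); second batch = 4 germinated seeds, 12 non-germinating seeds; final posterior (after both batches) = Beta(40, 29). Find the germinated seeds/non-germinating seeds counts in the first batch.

Sequential conjugate updates are equivalent to a single update on the pooled data, so total successes = posterior α − prior α and total failures = posterior β − prior β.
Total across both batches: 40−20=20 germinated seeds, 29−15=14 non-germinating seeds.
Subtract the second batch: 20−4=16 germinated seeds and 14−12=2 non-germinating seeds.

16 germinated seeds and 2 non-germinating seeds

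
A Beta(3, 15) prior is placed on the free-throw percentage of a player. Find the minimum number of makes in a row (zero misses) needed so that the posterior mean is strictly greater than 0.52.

After k makes and 0 misses the posterior is Beta(3+k, 15), with mean (3+k)/(3+15+k).
Set (3+k)/(18+k) > 0.52 and solve: k > (0.52·18 − 3)/(1 − 0.52) = 13.250.
The smallest integer exceeding 13.250 is 14.

k = 14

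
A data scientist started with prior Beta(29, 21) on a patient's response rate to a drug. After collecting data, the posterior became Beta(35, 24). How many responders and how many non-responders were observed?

Under Beta–binomial conjugacy the posterior parameters are (a+s, b+f).
Match parameters: s=35−29=6, f=24−21=3.

6 responders and 3 non-responders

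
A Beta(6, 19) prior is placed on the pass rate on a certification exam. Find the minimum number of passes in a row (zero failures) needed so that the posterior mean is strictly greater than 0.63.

k = 27

After k passes and 0 failures the posterior is Beta(6+k, 19), with mean (6+k)/(6+19+k).
Set (6+k)/(25+k) > 0.63 and solve: k > (0.63·25 − 6)/(1 − 0.63) = 26.351.
The smallest integer exceeding 26.351 is 27.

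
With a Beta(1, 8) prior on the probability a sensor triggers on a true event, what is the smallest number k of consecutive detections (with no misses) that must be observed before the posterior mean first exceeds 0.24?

After k detections and 0 misses the posterior is Beta(1+k, 8), with mean (1+k)/(1+8+k).
Set (1+k)/(9+k) > 0.24 and solve: k > (0.24·9 − 1)/(1 − 0.24) = 1.526.
The smallest integer exceeding 1.526 is 2.

k = 2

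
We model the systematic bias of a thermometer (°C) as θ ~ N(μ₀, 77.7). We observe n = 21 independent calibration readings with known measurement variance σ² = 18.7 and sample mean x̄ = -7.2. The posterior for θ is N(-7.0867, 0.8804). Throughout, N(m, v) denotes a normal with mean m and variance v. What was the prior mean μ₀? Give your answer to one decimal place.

μ₀ = 2.8

The posterior mean is a precision-weighted average: μ_n = (τ₀μ₀ + τ_data·x̄)/(τ₀+τ_data), with τ₀=1/σ₀² and τ_data=n/σ².
Here τ₀ = 1/77.7 = 0.012870 and τ_data = 21/18.7 = 1.122995, so τ_n = 1.135865.
Rearranging for μ₀: μ₀ = (μ_n·τ_n − τ_data·x̄)/τ₀ = (-7.0867·1.135865 − 1.122995·-7.2) / 0.012870 = 0.036030/0.012870 ≈ 2.8.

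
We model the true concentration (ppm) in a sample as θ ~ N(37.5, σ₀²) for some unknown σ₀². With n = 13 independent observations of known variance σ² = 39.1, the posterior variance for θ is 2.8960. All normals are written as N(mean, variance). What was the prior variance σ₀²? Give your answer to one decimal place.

For the Normal–Normal model with known σ², precisions add: τ_n = τ₀ + n/σ².
So 1/σ₀² = 1/2.8960 − 13/39.1 = 0.345304 − 0.332481 = 0.012823.
Hence σ₀² = 1/0.012823 ≈ 78.0.

σ₀² = 78.0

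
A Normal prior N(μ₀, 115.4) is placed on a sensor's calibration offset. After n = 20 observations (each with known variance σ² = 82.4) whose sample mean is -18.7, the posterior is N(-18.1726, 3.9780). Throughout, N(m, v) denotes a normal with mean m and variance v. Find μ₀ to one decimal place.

μ₀ = -3.4

With known observation variance, the Normal–Normal posterior has precision τ_n = τ₀ + n/σ² and mean μ_n = (τ₀μ₀ + (n/σ²)x̄)/τ_n.
Here τ₀ = 1/115.4 = 0.008666 and τ_data = 20/82.4 = 0.242718, so τ_n = 0.251384.
Rearranging for μ₀: μ₀ = (μ_n·τ_n − τ_data·x̄)/τ₀ = (-18.1726·0.251384 − 0.242718·-18.7) / 0.008666 = -0.029474/0.008666 ≈ -3.4.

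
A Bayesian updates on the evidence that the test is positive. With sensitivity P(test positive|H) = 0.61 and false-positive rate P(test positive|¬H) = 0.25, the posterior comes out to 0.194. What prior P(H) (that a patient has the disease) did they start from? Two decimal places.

Bayes' rule in odds form gives O(H|E) = O(H)·[P(E|H)/P(E|¬H)], hence O(H) = O(H|E)/LR.
Posterior odds = 0.194/(1−0.194) = 0.2407. LR = 0.61/0.25 = 2.4400.
Prior odds = 0.2407/2.4400 = 0.0986, so P(H) = 0.0986/(1+0.0986) ≈ 0.09.

P(H) = 0.09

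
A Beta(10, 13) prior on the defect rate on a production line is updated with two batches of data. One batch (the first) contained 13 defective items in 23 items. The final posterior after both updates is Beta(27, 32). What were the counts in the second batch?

Sequential conjugate updates are equivalent to a single update on the pooled data, so total successes = posterior α − prior α and total failures = posterior β − prior β.
Total across both batches: 27−10=17 defective items, 32−13=19 good items.
Subtract the first batch: 17−13=4 defective items and 19−10=9 good items.

4 defective items and 9 good items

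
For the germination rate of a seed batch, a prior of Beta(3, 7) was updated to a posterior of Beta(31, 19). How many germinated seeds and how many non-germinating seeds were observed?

28 germinated seeds and 12 non-germinating seeds

A Beta(a, b) prior with s successes and f failures in binomial data gives a Beta(a+s, b+f) posterior.
So s = 31 − 3 = 28 and f = 19 − 7 = 12.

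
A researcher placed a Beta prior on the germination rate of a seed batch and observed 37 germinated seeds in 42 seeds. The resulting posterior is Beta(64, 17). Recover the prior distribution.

Beta(27, 12)

Beta is conjugate to the binomial likelihood: posterior = Beta(a+s, b+f).
Subtract the data counts: 64−37=27, 17−5=12.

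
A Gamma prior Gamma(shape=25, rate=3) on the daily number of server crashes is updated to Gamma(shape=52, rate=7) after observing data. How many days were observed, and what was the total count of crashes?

Gamma–Poisson conjugacy: posterior shape = α + Σxᵢ, posterior rate = β + n.
Matching: Σxᵢ = 52 − 25 = 27 and n = 7 − 3 = 4.

n = 4 days with total 27 crashes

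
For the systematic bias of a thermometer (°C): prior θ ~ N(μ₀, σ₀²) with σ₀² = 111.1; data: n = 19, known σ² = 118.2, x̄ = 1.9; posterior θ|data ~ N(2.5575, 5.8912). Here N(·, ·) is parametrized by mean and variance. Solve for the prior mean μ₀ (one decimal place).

μ₀ = 14.3

With known observation variance, the Normal–Normal posterior has precision τ_n = τ₀ + n/σ² and mean μ_n = (τ₀μ₀ + (n/σ²)x̄)/τ_n.
Here τ₀ = 1/111.1 = 0.009001 and τ_data = 19/118.2 = 0.160745, so τ_n = 0.169746.
Rearranging for μ₀: μ₀ = (μ_n·τ_n − τ_data·x̄)/τ₀ = (2.5575·0.169746 − 0.160745·1.9) / 0.009001 = 0.128710/0.009001 ≈ 14.3.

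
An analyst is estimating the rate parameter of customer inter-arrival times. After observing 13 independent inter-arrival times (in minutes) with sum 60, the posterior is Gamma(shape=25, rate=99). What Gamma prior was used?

Gamma(shape=12, rate=39)

Gamma–exponential conjugacy: posterior shape = α + n, posterior rate = β + Σtᵢ.
So α = 25 − 13 = 12 and β = 99 − 60 = 39.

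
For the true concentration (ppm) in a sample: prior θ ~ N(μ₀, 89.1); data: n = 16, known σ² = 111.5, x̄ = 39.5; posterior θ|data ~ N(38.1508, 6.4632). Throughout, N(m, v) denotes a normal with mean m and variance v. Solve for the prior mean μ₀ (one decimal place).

μ₀ = 20.9

With known observation variance, the Normal–Normal posterior has precision τ_n = τ₀ + n/σ² and mean μ_n = (τ₀μ₀ + (n/σ²)x̄)/τ_n.
Here τ₀ = 1/89.1 = 0.011223 and τ_data = 16/111.5 = 0.143498, so τ_n = 0.154721.
Rearranging for μ₀: μ₀ = (μ_n·τ_n − τ_data·x̄)/τ₀ = (38.1508·0.154721 − 0.143498·39.5) / 0.011223 = 0.234559/0.011223 ≈ 20.9.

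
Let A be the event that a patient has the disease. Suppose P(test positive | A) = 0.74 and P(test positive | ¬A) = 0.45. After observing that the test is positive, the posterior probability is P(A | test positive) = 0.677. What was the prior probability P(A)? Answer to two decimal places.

P(A) = 0.56

Bayes' rule in odds form gives O(A|E) = O(A)·[P(E|A)/P(E|¬A)], hence O(A) = O(A|E)/LR.
Posterior odds = 0.677/(1−0.677) = 2.0960. LR = 0.74/0.45 = 1.6444.
Prior odds = 2.0960/1.6444 = 1.2746, so P(A) = 1.2746/(1+1.2746) ≈ 0.56.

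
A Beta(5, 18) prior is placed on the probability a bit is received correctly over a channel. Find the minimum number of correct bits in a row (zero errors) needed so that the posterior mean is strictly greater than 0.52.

k = 15

After k correct bits and 0 errors the posterior is Beta(5+k, 18), with mean (5+k)/(5+18+k).
Set (5+k)/(23+k) > 0.52 and solve: k > (0.52·23 − 5)/(1 − 0.52) = 14.500.
The smallest integer exceeding 14.500 is 15, and checking k=15: (20)/(38) = 0.5263 > 0.52.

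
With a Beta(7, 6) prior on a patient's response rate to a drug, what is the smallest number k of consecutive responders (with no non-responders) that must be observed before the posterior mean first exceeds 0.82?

After k responders and 0 non-responders the posterior is Beta(7+k, 6), with mean (7+k)/(7+6+k).
Set (7+k)/(13+k) > 0.82 and solve: k > (0.82·13 − 7)/(1 − 0.82) = 20.333.
The smallest integer exceeding 20.333 is 21, and checking k=21: (28)/(34) = 0.8235 > 0.82.

k = 21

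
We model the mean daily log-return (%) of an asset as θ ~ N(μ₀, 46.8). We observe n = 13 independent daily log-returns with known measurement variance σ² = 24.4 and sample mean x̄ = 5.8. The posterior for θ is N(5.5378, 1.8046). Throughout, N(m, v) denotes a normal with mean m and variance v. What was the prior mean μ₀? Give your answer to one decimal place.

The posterior mean is a precision-weighted average: μ_n = (τ₀μ₀ + τ_data·x̄)/(τ₀+τ_data), with τ₀=1/σ₀² and τ_data=n/σ².
Here τ₀ = 1/46.8 = 0.021368 and τ_data = 13/24.4 = 0.532787, so τ_n = 0.554155.
Rearranging for μ₀: μ₀ = (μ_n·τ_n − τ_data·x̄)/τ₀ = (5.5378·0.554155 − 0.532787·5.8) / 0.021368 = -0.021365/0.021368 ≈ -1.0.

μ₀ = -1.0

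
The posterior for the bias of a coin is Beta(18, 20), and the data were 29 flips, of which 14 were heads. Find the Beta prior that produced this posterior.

A Beta(α, β) prior with s successes and f failures in binomial data gives a Beta(α+s, β+f) posterior.
Subtract the data counts: 18−14=4, 20−15=5.

Beta(4, 5)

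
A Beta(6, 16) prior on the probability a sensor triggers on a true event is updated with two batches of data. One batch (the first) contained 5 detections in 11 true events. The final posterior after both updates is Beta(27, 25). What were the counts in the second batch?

16 detections and 3 misses

Sequential conjugate updates are equivalent to a single update on the pooled data, so total successes = posterior α − prior α and total failures = posterior β − prior β.
Total across both batches: 27−6=21 detections, 25−16=9 misses.
Subtract the first batch: 21−5=16 detections and 9−6=3 misses.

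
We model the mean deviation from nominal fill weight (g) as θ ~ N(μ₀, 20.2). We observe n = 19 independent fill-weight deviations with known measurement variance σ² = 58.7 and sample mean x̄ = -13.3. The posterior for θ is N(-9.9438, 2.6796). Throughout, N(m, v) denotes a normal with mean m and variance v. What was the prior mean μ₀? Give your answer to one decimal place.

With known observation variance, the Normal–Normal posterior has precision τ_n = τ₀ + n/σ² and mean μ_n = (τ₀μ₀ + (n/σ²)x̄)/τ_n.
Here τ₀ = 1/20.2 = 0.049505 and τ_data = 19/58.7 = 0.323680, so τ_n = 0.373185.
Rearranging for μ₀: μ₀ = (μ_n·τ_n − τ_data·x̄)/τ₀ = (-9.9438·0.373185 − 0.323680·-13.3) / 0.049505 = 0.594067/0.049505 ≈ 12.0.

μ₀ = 12.0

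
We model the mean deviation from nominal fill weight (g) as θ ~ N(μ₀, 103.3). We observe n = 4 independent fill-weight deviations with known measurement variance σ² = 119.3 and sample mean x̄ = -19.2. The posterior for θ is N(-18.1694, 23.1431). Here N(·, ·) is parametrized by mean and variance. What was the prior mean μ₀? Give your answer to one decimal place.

μ₀ = -14.6

The posterior mean is a precision-weighted average: μ_n = (τ₀μ₀ + τ_data·x̄)/(τ₀+τ_data), with τ₀=1/σ₀² and τ_data=n/σ².
Here τ₀ = 1/103.3 = 0.009681 and τ_data = 4/119.3 = 0.033529, so τ_n = 0.043210.
Rearranging for μ₀: μ₀ = (μ_n·τ_n − τ_data·x̄)/τ₀ = (-18.1694·0.043210 − 0.033529·-19.2) / 0.009681 = -0.141343/0.009681 ≈ -14.6.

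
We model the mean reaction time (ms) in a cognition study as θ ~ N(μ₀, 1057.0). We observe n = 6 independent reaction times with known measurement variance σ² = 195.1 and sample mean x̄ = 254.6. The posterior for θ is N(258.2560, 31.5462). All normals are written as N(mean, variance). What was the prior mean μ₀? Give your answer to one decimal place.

With known observation variance, the Normal–Normal posterior has precision τ_n = τ₀ + n/σ² and mean μ_n = (τ₀μ₀ + (n/σ²)x̄)/τ_n.
Here τ₀ = 1/1057.0 = 0.000946 and τ_data = 6/195.1 = 0.030753, so τ_n = 0.031699.
Rearranging for μ₀: μ₀ = (μ_n·τ_n − τ_data·x̄)/τ₀ = (258.2560·0.031699 − 0.030753·254.6) / 0.000946 = 0.356743/0.000946 ≈ 377.1.

μ₀ = 377.1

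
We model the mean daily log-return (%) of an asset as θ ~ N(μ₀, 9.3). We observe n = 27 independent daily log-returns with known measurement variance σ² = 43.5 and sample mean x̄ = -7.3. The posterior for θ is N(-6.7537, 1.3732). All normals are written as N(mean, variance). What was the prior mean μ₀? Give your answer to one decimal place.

μ₀ = -3.6

The posterior mean is a precision-weighted average: μ_n = (τ₀μ₀ + τ_data·x̄)/(τ₀+τ_data), with τ₀=1/σ₀² and τ_data=n/σ².
Here τ₀ = 1/9.3 = 0.107527 and τ_data = 27/43.5 = 0.620690, so τ_n = 0.728217.
Rearranging for μ₀: μ₀ = (μ_n·τ_n − τ_data·x̄)/τ₀ = (-6.7537·0.728217 − 0.620690·-7.3) / 0.107527 = -0.387122/0.107527 ≈ -3.6.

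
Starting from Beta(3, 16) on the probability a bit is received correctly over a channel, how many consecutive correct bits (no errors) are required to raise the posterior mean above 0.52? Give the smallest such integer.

After k correct bits and 0 errors the posterior is Beta(3+k, 16), with mean (3+k)/(3+16+k).
Set (3+k)/(19+k) > 0.52 and solve: k > (0.52·19 − 3)/(1 − 0.52) = 14.333.
The smallest integer exceeding 14.333 is 15.

k = 15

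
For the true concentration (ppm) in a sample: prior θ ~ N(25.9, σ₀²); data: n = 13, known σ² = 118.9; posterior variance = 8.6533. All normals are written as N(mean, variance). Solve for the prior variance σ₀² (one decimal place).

For the Normal–Normal model with known σ², precisions add: τ_n = τ₀ + n/σ².
So 1/σ₀² = 1/8.6533 − 13/118.9 = 0.115563 − 0.109336 = 0.006227.
Hence σ₀² = 1/0.006227 ≈ 160.6.

σ₀² = 160.6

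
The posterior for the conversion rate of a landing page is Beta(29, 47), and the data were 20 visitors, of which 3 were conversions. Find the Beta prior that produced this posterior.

A Beta(α, β) prior with s successes and f failures in binomial data gives a Beta(α+s, β+f) posterior.
Subtract the data counts: 29−3=26, 47−17=30.

Beta(26, 30)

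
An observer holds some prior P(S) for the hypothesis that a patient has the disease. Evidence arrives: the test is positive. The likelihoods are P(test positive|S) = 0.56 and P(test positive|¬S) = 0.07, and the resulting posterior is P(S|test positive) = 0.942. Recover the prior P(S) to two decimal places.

P(S) = 0.67

In odds form, posterior odds = prior odds × likelihood ratio, so prior odds = posterior odds ÷ LR.
Posterior odds = 0.942/(1−0.942) = 16.2414. LR = 0.56/0.07 = 8.0000.
Prior odds = 16.2414/8.0000 = 2.0302, so P(S) = 2.0302/(1+2.0302) ≈ 0.67.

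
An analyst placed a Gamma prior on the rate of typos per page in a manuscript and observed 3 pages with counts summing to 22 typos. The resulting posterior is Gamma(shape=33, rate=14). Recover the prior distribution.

Gamma–Poisson conjugacy: posterior shape = α + Σxᵢ, posterior rate = β + n.
So α = 33 − 22 = 11 and β = 14 − 3 = 11.

Gamma(shape=11, rate=11)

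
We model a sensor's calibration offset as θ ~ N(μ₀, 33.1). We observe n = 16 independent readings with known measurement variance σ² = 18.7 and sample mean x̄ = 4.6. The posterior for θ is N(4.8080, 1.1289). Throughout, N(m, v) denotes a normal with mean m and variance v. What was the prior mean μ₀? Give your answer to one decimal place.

μ₀ = 10.7

With known observation variance, the Normal–Normal posterior has precision τ_n = τ₀ + n/σ² and mean μ_n = (τ₀μ₀ + (n/σ²)x̄)/τ_n.
Here τ₀ = 1/33.1 = 0.030211 and τ_data = 16/18.7 = 0.855615, so τ_n = 0.885826.
Rearranging for μ₀: μ₀ = (μ_n·τ_n − τ_data·x̄)/τ₀ = (4.8080·0.885826 − 0.855615·4.6) / 0.030211 = 0.323222/0.030211 ≈ 10.7.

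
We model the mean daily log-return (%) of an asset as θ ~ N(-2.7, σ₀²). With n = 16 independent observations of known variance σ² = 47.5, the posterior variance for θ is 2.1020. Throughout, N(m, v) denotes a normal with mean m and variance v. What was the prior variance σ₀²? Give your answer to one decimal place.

For the Normal–Normal model with known σ², precisions add: τ_n = τ₀ + n/σ².
So 1/σ₀² = 1/2.1020 − 16/47.5 = 0.475737 − 0.336842 = 0.138895.
Hence σ₀² = 1/0.138895 ≈ 7.2.

σ₀² = 7.2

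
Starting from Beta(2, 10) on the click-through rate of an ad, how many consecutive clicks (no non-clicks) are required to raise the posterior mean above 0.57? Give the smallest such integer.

After k clicks and 0 non-clicks the posterior is Beta(2+k, 10), with mean (2+k)/(2+10+k).
Set (2+k)/(12+k) > 0.57 and solve: k > (0.57·12 − 2)/(1 − 0.57) = 11.256.
The smallest integer exceeding 11.256 is 12.

k = 12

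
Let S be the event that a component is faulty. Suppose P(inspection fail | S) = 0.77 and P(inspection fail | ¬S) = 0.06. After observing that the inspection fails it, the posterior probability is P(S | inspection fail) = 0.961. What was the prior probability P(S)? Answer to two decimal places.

P(S) = 0.66

Bayes' rule in odds form gives O(S|E) = O(S)·[P(E|S)/P(E|¬S)], hence O(S) = O(S|E)/LR.
Posterior odds = 0.961/(1−0.961) = 24.6410. LR = 0.77/0.06 = 12.8333.
Prior odds = 24.6410/12.8333 = 1.9201, so P(S) = 1.9201/(1+1.9201) ≈ 0.66.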